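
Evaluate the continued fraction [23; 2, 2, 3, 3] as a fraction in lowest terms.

1311/56

Using pₖ = aₖpₖ₋₁ + pₖ₋₂ and qₖ = aₖqₖ₋₁ + qₖ₋₂:
  k=0: a=23, p=23, q=1
  k=1: a=2, p=47, q=2
  k=2: a=2, p=117, q=5
  k=3: a=3, p=398, q=17
  k=4: a=3, p=1311, q=56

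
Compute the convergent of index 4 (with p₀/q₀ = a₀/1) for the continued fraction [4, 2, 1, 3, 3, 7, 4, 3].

157/36

Using pₖ = aₖpₖ₋₁ + pₖ₋₂, qₖ = aₖqₖ₋₁ + qₖ₋₂ (with p₋₁=1, p₋₂=0, q₋₁=0, q₋₂=1):
  k=0: a=4, p=4, q=1
  k=1: a=2, p=9, q=2
  k=2: a=1, p=13, q=3
  k=3: a=3, p=48, q=11
  k=4: a=3, p=157, q=36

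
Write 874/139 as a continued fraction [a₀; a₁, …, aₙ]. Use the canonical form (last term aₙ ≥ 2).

[6; 3, 2, 9, 2]

874 = 6*139 + 40
139 = 3*40 + 19
40 = 2*19 + 2
19 = 9*2 + 1
2 = 2*1 + 0  (stop)
So 874/139 = [6; 3, 2, 9, 2].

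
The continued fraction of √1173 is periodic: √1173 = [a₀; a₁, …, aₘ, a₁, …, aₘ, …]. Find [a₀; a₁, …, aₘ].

[34; 4, 68]

a₀ = ⌊√1173⌋ = 34.
With m₀=0, d₀=1 and mₖ₊₁ = dₖaₖ − mₖ, dₖ₊₁ = (n − mₖ₊₁²)/dₖ, aₖ₊₁ = ⌊(a₀+mₖ₊₁)/dₖ₊₁⌋:
  k=1: m=34, d=17, a=4
  k=2: m=34, d=1, a=68
d=1 and a=2a₀=68 at k=2, so the next step gives (m, d) = (34, 17) again — its k=1 value — and the period has length 2.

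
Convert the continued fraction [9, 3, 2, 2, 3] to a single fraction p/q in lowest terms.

Fold from the inside: start with 3/1.
  2 + 1/3 = 7/3
  2 + 3/7 = 17/7
  3 + 7/17 = 58/17
  9 + 17/58 = 539/58

539/58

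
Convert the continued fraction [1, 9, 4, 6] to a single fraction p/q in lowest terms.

256/231

Using pₖ = aₖpₖ₋₁ + pₖ₋₂ and qₖ = aₖqₖ₋₁ + qₖ₋₂:
  k=0: a=1, p=1, q=1
  k=1: a=9, p=10, q=9
  k=2: a=4, p=41, q=37
  k=3: a=6, p=256, q=231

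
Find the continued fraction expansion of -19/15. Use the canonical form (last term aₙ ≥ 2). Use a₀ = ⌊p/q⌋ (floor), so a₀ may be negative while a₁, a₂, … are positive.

-19 = -2×15 + 11
15 = 1×11 + 4
11 = 2×4 + 3
4 = 1×3 + 1
3 = 3×1 + 0  (stop)
So -19/15 = [-2; 1, 2, 1, 3].

[-2; 1, 2, 1, 3]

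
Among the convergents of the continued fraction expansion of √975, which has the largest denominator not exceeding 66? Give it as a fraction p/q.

1249/40

√975 = [31; 4, 2, 4, 62, …] (period length 4).
Convergents:
  p_0/q_0 = 31/1
  p_1/q_1 = 125/4
  p_2/q_2 = 281/9
  p_3/q_3 = 1249/40
  p_4/q_4 = 77719/2489
q_3 = 40 ≤ 66 < 2489 = q_4, so the answer is 1249/40.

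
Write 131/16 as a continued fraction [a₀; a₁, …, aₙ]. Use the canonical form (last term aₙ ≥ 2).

131 = 8·16 + 3
16 = 5·3 + 1
3 = 3·1 + 0  (stop)
So 131/16 = [8; 5, 3].

[8; 5, 3]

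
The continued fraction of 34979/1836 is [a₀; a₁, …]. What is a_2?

34979 = 19·1836 + 95   →  a_0 = 19
1836 = 19·95 + 31   →  a_1 = 19
95 = 3·31 + 2   →  a_2 = 3

3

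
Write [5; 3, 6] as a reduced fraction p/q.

Fold from the inside: start with 6/1.
  3 + 1/6 = 19/6
  5 + 6/19 = 101/19

101/19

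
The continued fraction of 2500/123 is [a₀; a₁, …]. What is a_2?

13

2500 = 20·123 + 40   →  a_0 = 20
123 = 3·40 + 3   →  a_1 = 3
40 = 13·3 + 1   →  a_2 = 13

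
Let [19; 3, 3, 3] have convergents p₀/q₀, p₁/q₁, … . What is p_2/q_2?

Using pₖ = aₖpₖ₋₁ + pₖ₋₂, qₖ = aₖqₖ₋₁ + qₖ₋₂ (with p₋₁=1, p₋₂=0, q₋₁=0, q₋₂=1):
  k=0: a=19, p=19, q=1
  k=1: a=3, p=58, q=3
  k=2: a=3, p=193, q=10

193/10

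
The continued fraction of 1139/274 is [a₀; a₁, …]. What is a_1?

6

1139 = 4·274 + 43   →  a_0 = 4
274 = 6·43 + 16   →  a_1 = 6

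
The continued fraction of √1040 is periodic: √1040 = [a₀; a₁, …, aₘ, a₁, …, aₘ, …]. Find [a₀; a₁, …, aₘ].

a₀ = ⌊√1040⌋ = 32.
With m₀=0, d₀=1 and mₖ₊₁ = dₖaₖ − mₖ, dₖ₊₁ = (n − mₖ₊₁²)/dₖ, aₖ₊₁ = ⌊(a₀+mₖ₊₁)/dₖ₊₁⌋:
  k=1: m=32, d=16, a=4
  k=2: m=32, d=1, a=64
d=1 and a=2a₀=64 at k=2, so the next step gives (m, d) = (32, 16) again — its k=1 value — and the period has length 2.

[32; 4, 64]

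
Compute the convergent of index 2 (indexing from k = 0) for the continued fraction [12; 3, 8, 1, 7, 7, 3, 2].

Using pₖ = aₖpₖ₋₁ + pₖ₋₂, qₖ = aₖqₖ₋₁ + qₖ₋₂ (with p₋₁=1, p₋₂=0, q₋₁=0, q₋₂=1):
  k=0: a=12, p=12, q=1
  k=1: a=3, p=37, q=3
  k=2: a=8, p=308, q=25

308/25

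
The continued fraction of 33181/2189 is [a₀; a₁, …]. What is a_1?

6

33181 = 15·2189 + 346   →  a_0 = 15
2189 = 6·346 + 113   →  a_1 = 6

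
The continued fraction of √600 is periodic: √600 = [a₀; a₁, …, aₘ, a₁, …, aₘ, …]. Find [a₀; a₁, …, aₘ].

[24; 2, 48]

a₀ = ⌊√600⌋ = 24.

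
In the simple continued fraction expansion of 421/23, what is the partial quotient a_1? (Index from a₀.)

421 = 18·23 + 7   →  a_0 = 18
23 = 3·7 + 2   →  a_1 = 3

3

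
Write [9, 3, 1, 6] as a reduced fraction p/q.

Fold from the inside: start with 6/1.
  1 + 1/6 = 7/6
  3 + 6/7 = 27/7
  9 + 7/27 = 250/27

250/27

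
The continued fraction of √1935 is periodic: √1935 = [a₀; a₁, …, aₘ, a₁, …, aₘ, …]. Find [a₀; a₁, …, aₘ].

[43; 1, 86]

a₀ = ⌊√1935⌋ = 43.
With m₀=0, d₀=1 and mₖ₊₁ = dₖaₖ − mₖ, dₖ₊₁ = (n − mₖ₊₁²)/dₖ, aₖ₊₁ = ⌊(a₀+mₖ₊₁)/dₖ₊₁⌋:
  k=1: m=43, d=86, a=1
  k=2: m=43, d=1, a=86
d=1 and a=2a₀=86 at k=2, so the next step gives (m, d) = (43, 86) again — its k=1 value — and the period has length 2.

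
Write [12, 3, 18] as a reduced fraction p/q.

Using pₖ = aₖpₖ₋₁ + pₖ₋₂ and qₖ = aₖqₖ₋₁ + qₖ₋₂:
  k=0: a=12, p=12, q=1
  k=1: a=3, p=37, q=3
  k=2: a=18, p=678, q=55

678/55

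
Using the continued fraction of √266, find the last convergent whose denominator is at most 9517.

√266 = [16; 3, 4, 3, 32, …] (period length 4).
Convergents:
  p_0/q_0 = 16/1
  p_1/q_1 = 49/3
  p_2/q_2 = 212/13
  p_3/q_3 = 685/42
  p_4/q_4 = 22132/1357
  p_5/q_5 = 67081/4113
  p_6/q_6 = 290456/17809
q_5 = 4113 ≤ 9517 < 17809 = q_6, so the answer is 67081/4113.

67081/4113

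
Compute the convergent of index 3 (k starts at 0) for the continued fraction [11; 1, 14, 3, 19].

Using pₖ = aₖpₖ₋₁ + pₖ₋₂, qₖ = aₖqₖ₋₁ + qₖ₋₂ (with p₋₁=1, p₋₂=0, q₋₁=0, q₋₂=1):
  k=0: a=11, p=11, q=1
  k=1: a=1, p=12, q=1
  k=2: a=14, p=179, q=15
  k=3: a=3, p=549, q=46

549/46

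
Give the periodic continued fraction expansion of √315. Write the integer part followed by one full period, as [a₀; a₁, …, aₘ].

[17; 1, 2, 1, 34]

a₀ = ⌊√315⌋ = 17.
With m₀=0, d₀=1 and mₖ₊₁ = dₖaₖ − mₖ, dₖ₊₁ = (n − mₖ₊₁²)/dₖ, aₖ₊₁ = ⌊(a₀+mₖ₊₁)/dₖ₊₁⌋:
  k=1: m=17, d=26, a=1
  k=2: m=9, d=9, a=2
  k=3: m=9, d=26, a=1
  k=4: m=17, d=1, a=34
d=1 and a=2a₀=34 at k=4, so the next step gives (m, d) = (17, 26) again — its k=1 value — and the period has length 4.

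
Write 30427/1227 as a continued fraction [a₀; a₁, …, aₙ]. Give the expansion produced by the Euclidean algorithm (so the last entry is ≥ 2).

30427 = 24×1227 + 979
1227 = 1×979 + 248
979 = 3×248 + 235
248 = 1×235 + 13
235 = 18×13 + 1
13 = 13×1 + 0  (stop)
So 30427/1227 = [24; 1, 3, 1, 18, 13].

[24; 1, 3, 1, 18, 13]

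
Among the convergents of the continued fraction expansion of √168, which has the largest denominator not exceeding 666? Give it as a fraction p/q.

8412/649

√168 = [12; 1, 24, …] (period length 2).
Convergents:
  p_0/q_0 = 12/1
  p_1/q_1 = 13/1
  p_2/q_2 = 324/25
  p_3/q_3 = 337/26
  p_4/q_4 = 8412/649
  p_5/q_5 = 8749/675
q_4 = 649 ≤ 666 < 675 = q_5, so the answer is 8412/649.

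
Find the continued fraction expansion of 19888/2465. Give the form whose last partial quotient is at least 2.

19888 = 8·2465 + 168
2465 = 14·168 + 113
168 = 1·113 + 55
113 = 2·55 + 3
55 = 18·3 + 1
3 = 3·1 + 0  (stop)
So 19888/2465 = [8; 14, 1, 2, 18, 3].

[8; 14, 1, 2, 18, 3]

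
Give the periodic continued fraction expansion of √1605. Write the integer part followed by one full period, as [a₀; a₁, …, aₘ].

[40; 16, 80]

a₀ = ⌊√1605⌋ = 40.
With m₀=0, d₀=1 and mₖ₊₁ = dₖaₖ − mₖ, dₖ₊₁ = (n − mₖ₊₁²)/dₖ, aₖ₊₁ = ⌊(a₀+mₖ₊₁)/dₖ₊₁⌋:
  k=1: m=40, d=5, a=16
  k=2: m=40, d=1, a=80
d=1 and a=2a₀=80 at k=2, so the next step gives (m, d) = (40, 5) again — its k=1 value — and the period has length 2.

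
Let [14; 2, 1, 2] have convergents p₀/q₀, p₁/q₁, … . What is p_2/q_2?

43/3

Using pₖ = aₖpₖ₋₁ + pₖ₋₂, qₖ = aₖqₖ₋₁ + qₖ₋₂ (with p₋₁=1, p₋₂=0, q₋₁=0, q₋₂=1):
  k=0: a=14, p=14, q=1
  k=1: a=2, p=29, q=2
  k=2: a=1, p=43, q=3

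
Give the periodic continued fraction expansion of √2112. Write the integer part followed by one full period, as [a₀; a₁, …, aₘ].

[45; 1, 21, 1, 90]

a₀ = ⌊√2112⌋ = 45.
With m₀=0, d₀=1 and mₖ₊₁ = dₖaₖ − mₖ, dₖ₊₁ = (n − mₖ₊₁²)/dₖ, aₖ₊₁ = ⌊(a₀+mₖ₊₁)/dₖ₊₁⌋:
  k=1: m=45, d=87, a=1
  k=2: m=42, d=4, a=21
  k=3: m=42, d=87, a=1
  k=4: m=45, d=1, a=90
d=1 and a=2a₀=90 at k=4, so the next step gives (m, d) = (45, 87) again — its k=1 value — and the period has length 4.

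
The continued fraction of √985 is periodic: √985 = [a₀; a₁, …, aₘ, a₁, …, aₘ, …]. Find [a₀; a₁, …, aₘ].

a₀ = ⌊√985⌋ = 31.
With m₀=0, d₀=1 and mₖ₊₁ = dₖaₖ − mₖ, dₖ₊₁ = (n − mₖ₊₁²)/dₖ, aₖ₊₁ = ⌊(a₀+mₖ₊₁)/dₖ₊₁⌋:
  k=1: m=31, d=24, a=2
  k=2: m=17, d=29, a=1
  k=3: m=12, d=29, a=1
  k=4: m=17, d=24, a=2
  k=5: m=31, d=1, a=62
d=1 and a=2a₀=62 at k=5, so the next step gives (m, d) = (31, 24) again — its k=1 value — and the period has length 5.

[31; 2, 1, 1, 2, 62]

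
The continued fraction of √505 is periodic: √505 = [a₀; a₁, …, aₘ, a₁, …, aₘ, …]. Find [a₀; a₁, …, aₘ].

[22; 2, 8, 2, 44]

a₀ = ⌊√505⌋ = 22.
With m₀=0, d₀=1 and mₖ₊₁ = dₖaₖ − mₖ, dₖ₊₁ = (n − mₖ₊₁²)/dₖ, aₖ₊₁ = ⌊(a₀+mₖ₊₁)/dₖ₊₁⌋:
  k=1: m=22, d=21, a=2
  k=2: m=20, d=5, a=8
  k=3: m=20, d=21, a=2
  k=4: m=22, d=1, a=44
d=1 and a=2a₀=44 at k=4, so the next step gives (m, d) = (22, 21) again — its k=1 value — and the period has length 4.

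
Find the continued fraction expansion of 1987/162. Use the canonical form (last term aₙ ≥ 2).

[12; 3, 1, 3, 3, 3]

1987 = 12·162 + 43
162 = 3·43 + 33
43 = 1·33 + 10
33 = 3·10 + 3
10 = 3·3 + 1
3 = 3·1 + 0  (stop)
So 1987/162 = [12; 3, 1, 3, 3, 3].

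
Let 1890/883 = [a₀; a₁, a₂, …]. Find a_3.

3

1890 = 2·883 + 124   →  a_0 = 2
883 = 7·124 + 15   →  a_1 = 7
124 = 8·15 + 4   →  a_2 = 8
15 = 3·4 + 3   →  a_3 = 3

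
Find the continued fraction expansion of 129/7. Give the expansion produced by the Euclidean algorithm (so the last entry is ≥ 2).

[18; 2, 3]

129 = 18×7 + 3
7 = 2×3 + 1
3 = 3×1 + 0  (stop)
So 129/7 = [18; 2, 3].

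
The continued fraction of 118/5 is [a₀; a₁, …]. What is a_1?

1

118 = 23·5 + 3   →  a_0 = 23
5 = 1·3 + 2   →  a_1 = 1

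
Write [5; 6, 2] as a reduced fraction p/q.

Fold from the inside: start with 2/1.
  6 + 1/2 = 13/2
  5 + 2/13 = 67/13

67/13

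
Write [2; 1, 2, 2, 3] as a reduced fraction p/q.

65/24

Fold from the inside: start with 3/1.
  2 + 1/3 = 7/3
  2 + 3/7 = 17/7
  1 + 7/17 = 24/17
  2 + 17/24 = 65/24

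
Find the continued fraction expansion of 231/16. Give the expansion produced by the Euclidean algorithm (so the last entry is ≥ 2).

[14; 2, 3, 2]

231 = 14*16 + 7
16 = 2*7 + 2
7 = 3*2 + 1
2 = 2*1 + 0  (stop)
So 231/16 = [14; 2, 3, 2].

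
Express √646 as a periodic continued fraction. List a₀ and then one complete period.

a₀ = ⌊√646⌋ = 25.
With m₀=0, d₀=1 and mₖ₊₁ = dₖaₖ − mₖ, dₖ₊₁ = (n − mₖ₊₁²)/dₖ, aₖ₊₁ = ⌊(a₀+mₖ₊₁)/dₖ₊₁⌋:
  k=1: m=25, d=21, a=2
  k=2: m=17, d=17, a=2
  k=3: m=17, d=21, a=2
  k=4: m=25, d=1, a=50
d=1 and a=2a₀=50 at k=4, so the next step gives (m, d) = (25, 21) again — its k=1 value — and the period has length 4.

[25; 2, 2, 2, 50]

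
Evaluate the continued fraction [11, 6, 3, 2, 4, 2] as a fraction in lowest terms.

4843/434

Using pₖ = aₖpₖ₋₁ + pₖ₋₂ and qₖ = aₖqₖ₋₁ + qₖ₋₂:
  k=0: a=11, p=11, q=1
  k=1: a=6, p=67, q=6
  k=2: a=3, p=212, q=19
  k=3: a=2, p=491, q=44
  k=4: a=4, p=2176, q=195
  k=5: a=2, p=4843, q=434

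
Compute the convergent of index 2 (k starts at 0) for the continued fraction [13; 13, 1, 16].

Using pₖ = aₖpₖ₋₁ + pₖ₋₂, qₖ = aₖqₖ₋₁ + qₖ₋₂ (with p₋₁=1, p₋₂=0, q₋₁=0, q₋₂=1):
  k=0: a=13, p=13, q=1
  k=1: a=13, p=170, q=13
  k=2: a=1, p=183, q=14

183/14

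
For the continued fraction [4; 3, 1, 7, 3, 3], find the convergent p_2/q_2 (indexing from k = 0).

17/4

Using pₖ = aₖpₖ₋₁ + pₖ₋₂, qₖ = aₖqₖ₋₁ + qₖ₋₂ (with p₋₁=1, p₋₂=0, q₋₁=0, q₋₂=1):
  k=0: a=4, p=4, q=1
  k=1: a=3, p=13, q=3
  k=2: a=1, p=17, q=4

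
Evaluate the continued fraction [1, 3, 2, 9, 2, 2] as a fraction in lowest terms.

Using pₖ = aₖpₖ₋₁ + pₖ₋₂ and qₖ = aₖqₖ₋₁ + qₖ₋₂:
  k=0: a=1, p=1, q=1
  k=1: a=3, p=4, q=3
  k=2: a=2, p=9, q=7
  k=3: a=9, p=85, q=66
  k=4: a=2, p=179, q=139
  k=5: a=2, p=443, q=344

443/344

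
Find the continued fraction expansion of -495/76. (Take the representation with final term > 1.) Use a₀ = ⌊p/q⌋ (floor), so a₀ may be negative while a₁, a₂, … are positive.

[-7; 2, 18, 2]

-495 = -7×76 + 37
76 = 2×37 + 2
37 = 18×2 + 1
2 = 2×1 + 0  (stop)
So -495/76 = [-7; 2, 18, 2].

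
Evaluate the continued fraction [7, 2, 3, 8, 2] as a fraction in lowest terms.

914/123

Using pₖ = aₖpₖ₋₁ + pₖ₋₂ and qₖ = aₖqₖ₋₁ + qₖ₋₂:
  k=0: a=7, p=7, q=1
  k=1: a=2, p=15, q=2
  k=2: a=3, p=52, q=7
  k=3: a=8, p=431, q=58
  k=4: a=2, p=914, q=123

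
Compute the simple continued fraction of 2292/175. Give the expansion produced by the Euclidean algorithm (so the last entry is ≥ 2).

[13; 10, 3, 2, 2]

2292 = 13×175 + 17
175 = 10×17 + 5
17 = 3×5 + 2
5 = 2×2 + 1
2 = 2×1 + 0  (stop)
So 2292/175 = [13; 10, 3, 2, 2].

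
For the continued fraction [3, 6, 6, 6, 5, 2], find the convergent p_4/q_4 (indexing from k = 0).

3722/1177

Using pₖ = aₖpₖ₋₁ + pₖ₋₂, qₖ = aₖqₖ₋₁ + qₖ₋₂ (with p₋₁=1, p₋₂=0, q₋₁=0, q₋₂=1):
  k=0: a=3, p=3, q=1
  k=1: a=6, p=19, q=6
  k=2: a=6, p=117, q=37
  k=3: a=6, p=721, q=228
  k=4: a=5, p=3722, q=1177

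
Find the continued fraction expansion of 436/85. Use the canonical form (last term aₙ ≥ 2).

436 = 5·85 + 11
85 = 7·11 + 8
11 = 1·8 + 3
8 = 2·3 + 2
3 = 1·2 + 1
2 = 2·1 + 0  (stop)
So 436/85 = [5; 7, 1, 2, 1, 2].

[5; 7, 1, 2, 1, 2]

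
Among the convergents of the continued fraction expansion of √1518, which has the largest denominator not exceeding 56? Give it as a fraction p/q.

1013/26

√1518 = [38; 1, 24, 1, 76, …] (period length 4).
Convergents:
  p_0/q_0 = 38/1
  p_1/q_1 = 39/1
  p_2/q_2 = 974/25
  p_3/q_3 = 1013/26
  p_4/q_4 = 77962/2001
q_3 = 26 ≤ 56 < 2001 = q_4, so the answer is 1013/26.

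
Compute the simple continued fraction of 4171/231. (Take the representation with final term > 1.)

[18; 17, 1, 3, 3]

4171 = 18*231 + 13
231 = 17*13 + 10
13 = 1*10 + 3
10 = 3*3 + 1
3 = 3*1 + 0  (stop)
So 4171/231 = [18; 17, 1, 3, 3].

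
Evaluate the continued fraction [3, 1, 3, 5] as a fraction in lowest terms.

79/21

Fold from the inside: start with 5/1.
  3 + 1/5 = 16/5
  1 + 5/16 = 21/16
  3 + 16/21 = 79/21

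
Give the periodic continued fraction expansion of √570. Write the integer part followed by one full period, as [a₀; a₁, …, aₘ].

a₀ = ⌊√570⌋ = 23.
With m₀=0, d₀=1 and mₖ₊₁ = dₖaₖ − mₖ, dₖ₊₁ = (n − mₖ₊₁²)/dₖ, aₖ₊₁ = ⌊(a₀+mₖ₊₁)/dₖ₊₁⌋:
  k=1: m=23, d=41, a=1
  k=2: m=18, d=6, a=6
  k=3: m=18, d=41, a=1
  k=4: m=23, d=1, a=46
d=1 and a=2a₀=46 at k=4, so the next step gives (m, d) = (23, 41) again — its k=1 value — and the period has length 4.

[23; 1, 6, 1, 46]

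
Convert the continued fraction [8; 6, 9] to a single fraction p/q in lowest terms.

Using pₖ = aₖpₖ₋₁ + pₖ₋₂ and qₖ = aₖqₖ₋₁ + qₖ₋₂:
  k=0: a=8, p=8, q=1
  k=1: a=6, p=49, q=6
  k=2: a=9, p=449, q=55

449/55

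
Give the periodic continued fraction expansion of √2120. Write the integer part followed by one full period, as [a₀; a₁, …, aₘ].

[46; 23, 92]

a₀ = ⌊√2120⌋ = 46.
With m₀=0, d₀=1 and mₖ₊₁ = dₖaₖ − mₖ, dₖ₊₁ = (n − mₖ₊₁²)/dₖ, aₖ₊₁ = ⌊(a₀+mₖ₊₁)/dₖ₊₁⌋:
  k=1: m=46, d=4, a=23
  k=2: m=46, d=1, a=92
d=1 and a=2a₀=92 at k=2, so the next step gives (m, d) = (46, 4) again — its k=1 value — and the period has length 2.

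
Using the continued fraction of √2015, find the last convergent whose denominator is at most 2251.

36315/809

√2015 = [44; 1, 7, 1, 88, …] (period length 4).
Convergents:
  p_0/q_0 = 44/1
  p_1/q_1 = 45/1
  p_2/q_2 = 359/8
  p_3/q_3 = 404/9
  p_4/q_4 = 35911/800
  p_5/q_5 = 36315/809
  p_6/q_6 = 290116/6463
q_5 = 809 ≤ 2251 < 6463 = q_6, so the answer is 36315/809.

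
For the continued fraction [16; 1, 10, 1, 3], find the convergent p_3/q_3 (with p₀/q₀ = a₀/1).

Using pₖ = aₖpₖ₋₁ + pₖ₋₂, qₖ = aₖqₖ₋₁ + qₖ₋₂ (with p₋₁=1, p₋₂=0, q₋₁=0, q₋₂=1):
  k=0: a=16, p=16, q=1
  k=1: a=1, p=17, q=1
  k=2: a=10, p=186, q=11
  k=3: a=1, p=203, q=12

203/12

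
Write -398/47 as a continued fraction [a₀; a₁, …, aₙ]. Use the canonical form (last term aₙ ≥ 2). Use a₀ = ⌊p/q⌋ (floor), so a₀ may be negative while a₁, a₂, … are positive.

[-9; 1, 1, 7, 3]

-398 = -9*47 + 25
47 = 1*25 + 22
25 = 1*22 + 3
22 = 7*3 + 1
3 = 3*1 + 0  (stop)
So -398/47 = [-9; 1, 1, 7, 3].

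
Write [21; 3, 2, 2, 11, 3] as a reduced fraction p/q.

Fold from the inside: start with 3/1.
  11 + 1/3 = 34/3
  2 + 3/34 = 71/34
  2 + 34/71 = 176/71
  3 + 71/176 = 599/176
  21 + 176/599 = 12755/599

12755/599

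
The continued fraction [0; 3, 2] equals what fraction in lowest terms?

Using pₖ = aₖpₖ₋₁ + pₖ₋₂ and qₖ = aₖqₖ₋₁ + qₖ₋₂:
  k=0: a=0, p=0, q=1
  k=1: a=3, p=1, q=3
  k=2: a=2, p=2, q=7

2/7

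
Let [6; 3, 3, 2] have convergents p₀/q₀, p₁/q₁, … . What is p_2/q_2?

Using pₖ = aₖpₖ₋₁ + pₖ₋₂, qₖ = aₖqₖ₋₁ + qₖ₋₂ (with p₋₁=1, p₋₂=0, q₋₁=0, q₋₂=1):
  k=0: a=6, p=6, q=1
  k=1: a=3, p=19, q=3
  k=2: a=3, p=63, q=10

63/10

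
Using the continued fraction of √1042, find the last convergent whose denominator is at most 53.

√1042 = [32; 3, 1, 1, 3, 64, …] (period length 5).
Convergents:
  p_0/q_0 = 32/1
  p_1/q_1 = 97/3
  p_2/q_2 = 129/4
  p_3/q_3 = 226/7
  p_4/q_4 = 807/25
  p_5/q_5 = 51874/1607
q_4 = 25 ≤ 53 < 1607 = q_5, so the answer is 807/25.

807/25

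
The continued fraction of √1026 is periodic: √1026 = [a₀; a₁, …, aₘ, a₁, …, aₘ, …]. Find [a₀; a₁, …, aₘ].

[32; 32, 64]

a₀ = ⌊√1026⌋ = 32.
With m₀=0, d₀=1 and mₖ₊₁ = dₖaₖ − mₖ, dₖ₊₁ = (n − mₖ₊₁²)/dₖ, aₖ₊₁ = ⌊(a₀+mₖ₊₁)/dₖ₊₁⌋:
  k=1: m=32, d=2, a=32
  k=2: m=32, d=1, a=64
d=1 and a=2a₀=64 at k=2, so the next step gives (m, d) = (32, 2) again — its k=1 value — and the period has length 2.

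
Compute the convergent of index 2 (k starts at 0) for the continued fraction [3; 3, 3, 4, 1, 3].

Using pₖ = aₖpₖ₋₁ + pₖ₋₂, qₖ = aₖqₖ₋₁ + qₖ₋₂ (with p₋₁=1, p₋₂=0, q₋₁=0, q₋₂=1):
  k=0: a=3, p=3, q=1
  k=1: a=3, p=10, q=3
  k=2: a=3, p=33, q=10

33/10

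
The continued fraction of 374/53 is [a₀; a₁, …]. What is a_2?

374 = 7·53 + 3   →  a_0 = 7
53 = 17·3 + 2   →  a_1 = 17
3 = 1·2 + 1   →  a_2 = 1

1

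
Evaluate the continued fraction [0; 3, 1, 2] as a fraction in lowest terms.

3/11

Using pₖ = aₖpₖ₋₁ + pₖ₋₂ and qₖ = aₖqₖ₋₁ + qₖ₋₂:
  k=0: a=0, p=0, q=1
  k=1: a=3, p=1, q=3
  k=2: a=1, p=1, q=4
  k=3: a=2, p=3, q=11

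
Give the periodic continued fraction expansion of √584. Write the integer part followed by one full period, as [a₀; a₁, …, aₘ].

a₀ = ⌊√584⌋ = 24.
With m₀=0, d₀=1 and mₖ₊₁ = dₖaₖ − mₖ, dₖ₊₁ = (n − mₖ₊₁²)/dₖ, aₖ₊₁ = ⌊(a₀+mₖ₊₁)/dₖ₊₁⌋:
  k=1: m=24, d=8, a=6
  k=2: m=24, d=1, a=48
d=1 and a=2a₀=48 at k=2, so the next step gives (m, d) = (24, 8) again — its k=1 value — and the period has length 2.

[24; 6, 48]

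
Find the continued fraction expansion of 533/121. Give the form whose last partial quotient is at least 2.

533 = 4*121 + 49
121 = 2*49 + 23
49 = 2*23 + 3
23 = 7*3 + 2
3 = 1*2 + 1
2 = 2*1 + 0  (stop)
So 533/121 = [4; 2, 2, 7, 1, 2].

[4; 2, 2, 7, 1, 2]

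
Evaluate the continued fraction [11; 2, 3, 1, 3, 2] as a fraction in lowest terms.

Using pₖ = aₖpₖ₋₁ + pₖ₋₂ and qₖ = aₖqₖ₋₁ + qₖ₋₂:
  k=0: a=11, p=11, q=1
  k=1: a=2, p=23, q=2
  k=2: a=3, p=80, q=7
  k=3: a=1, p=103, q=9
  k=4: a=3, p=389, q=34
  k=5: a=2, p=881, q=77

881/77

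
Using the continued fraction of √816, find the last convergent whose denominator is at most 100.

2828/99

√816 = [28; 1, 1, 3, 3, 3, 1, 1, 56, …] (period length 8).
Convergents:
  p_0/q_0 = 28/1
  p_1/q_1 = 29/1
  p_2/q_2 = 57/2
  p_3/q_3 = 200/7
  p_4/q_4 = 657/23
  p_5/q_5 = 2171/76
  p_6/q_6 = 2828/99
  p_7/q_7 = 4999/175
q_6 = 99 ≤ 100 < 175 = q_7, so the answer is 2828/99.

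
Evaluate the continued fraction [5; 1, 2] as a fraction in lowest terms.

17/3

Fold from the inside: start with 2/1.
  1 + 1/2 = 3/2
  5 + 2/3 = 17/3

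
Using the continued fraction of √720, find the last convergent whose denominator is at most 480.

8667/323

√720 = [26; 1, 4, 1, 52, …] (period length 4).
Convergents:
  p_0/q_0 = 26/1
  p_1/q_1 = 27/1
  p_2/q_2 = 134/5
  p_3/q_3 = 161/6
  p_4/q_4 = 8506/317
  p_5/q_5 = 8667/323
  p_6/q_6 = 43174/1609
q_5 = 323 ≤ 480 < 1609 = q_6, so the answer is 8667/323.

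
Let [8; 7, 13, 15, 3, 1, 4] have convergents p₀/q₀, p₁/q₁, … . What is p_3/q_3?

Using pₖ = aₖpₖ₋₁ + pₖ₋₂, qₖ = aₖqₖ₋₁ + qₖ₋₂ (with p₋₁=1, p₋₂=0, q₋₁=0, q₋₂=1):
  k=0: a=8, p=8, q=1
  k=1: a=7, p=57, q=7
  k=2: a=13, p=749, q=92
  k=3: a=15, p=11292, q=1387

11292/1387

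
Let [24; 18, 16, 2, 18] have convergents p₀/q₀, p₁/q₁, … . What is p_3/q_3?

Using pₖ = aₖpₖ₋₁ + pₖ₋₂, qₖ = aₖqₖ₋₁ + qₖ₋₂ (with p₋₁=1, p₋₂=0, q₋₁=0, q₋₂=1):
  k=0: a=24, p=24, q=1
  k=1: a=18, p=433, q=18
  k=2: a=16, p=6952, q=289
  k=3: a=2, p=14337, q=596

14337/596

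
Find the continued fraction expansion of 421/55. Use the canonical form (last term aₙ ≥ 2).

[7; 1, 1, 1, 8, 2]

421 = 7×55 + 36
55 = 1×36 + 19
36 = 1×19 + 17
19 = 1×17 + 2
17 = 8×2 + 1
2 = 2×1 + 0  (stop)
So 421/55 = [7; 1, 1, 1, 8, 2].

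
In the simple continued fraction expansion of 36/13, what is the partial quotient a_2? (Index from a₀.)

36 = 2·13 + 10   →  a_0 = 2
13 = 1·10 + 3   →  a_1 = 1
10 = 3·3 + 1   →  a_2 = 3

3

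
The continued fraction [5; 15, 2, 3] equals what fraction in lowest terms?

Using pₖ = aₖpₖ₋₁ + pₖ₋₂ and qₖ = aₖqₖ₋₁ + qₖ₋₂:
  k=0: a=5, p=5, q=1
  k=1: a=15, p=76, q=15
  k=2: a=2, p=157, q=31
  k=3: a=3, p=547, q=108

547/108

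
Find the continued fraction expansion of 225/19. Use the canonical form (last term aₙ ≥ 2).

225 = 11*19 + 16
19 = 1*16 + 3
16 = 5*3 + 1
3 = 3*1 + 0  (stop)
So 225/19 = [11; 1, 5, 3].

[11; 1, 5, 3]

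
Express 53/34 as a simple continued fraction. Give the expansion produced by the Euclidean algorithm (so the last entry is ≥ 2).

[1; 1, 1, 3, 1, 3]

53 = 1·34 + 19
34 = 1·19 + 15
19 = 1·15 + 4
15 = 3·4 + 3
4 = 1·3 + 1
3 = 3·1 + 0  (stop)
So 53/34 = [1; 1, 1, 3, 1, 3].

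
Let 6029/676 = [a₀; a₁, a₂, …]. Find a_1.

1

6029 = 8·676 + 621   →  a_0 = 8
676 = 1·621 + 55   →  a_1 = 1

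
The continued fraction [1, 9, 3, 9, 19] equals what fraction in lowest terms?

Fold from the inside: start with 19/1.
  9 + 1/19 = 172/19
  3 + 19/172 = 535/172
  9 + 172/535 = 4987/535
  1 + 535/4987 = 5522/4987

5522/4987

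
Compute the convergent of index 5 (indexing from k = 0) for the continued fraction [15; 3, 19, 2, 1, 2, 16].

Using pₖ = aₖpₖ₋₁ + pₖ₋₂, qₖ = aₖqₖ₋₁ + qₖ₋₂ (with p₋₁=1, p₋₂=0, q₋₁=0, q₋₂=1):
  k=0: a=15, p=15, q=1
  k=1: a=3, p=46, q=3
  k=2: a=19, p=889, q=58
  k=3: a=2, p=1824, q=119
  k=4: a=1, p=2713, q=177
  k=5: a=2, p=7250, q=473

7250/473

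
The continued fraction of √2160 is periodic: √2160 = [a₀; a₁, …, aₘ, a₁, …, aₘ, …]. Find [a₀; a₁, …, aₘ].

a₀ = ⌊√2160⌋ = 46.

[46; 2, 9, 1, 4, 1, 9, 2, 92]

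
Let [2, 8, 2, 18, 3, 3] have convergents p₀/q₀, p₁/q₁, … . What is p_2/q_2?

Using pₖ = aₖpₖ₋₁ + pₖ₋₂, qₖ = aₖqₖ₋₁ + qₖ₋₂ (with p₋₁=1, p₋₂=0, q₋₁=0, q₋₂=1):
  k=0: a=2, p=2, q=1
  k=1: a=8, p=17, q=8
  k=2: a=2, p=36, q=17

36/17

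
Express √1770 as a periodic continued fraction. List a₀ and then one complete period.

a₀ = ⌊√1770⌋ = 42.
With m₀=0, d₀=1 and mₖ₊₁ = dₖaₖ − mₖ, dₖ₊₁ = (n − mₖ₊₁²)/dₖ, aₖ₊₁ = ⌊(a₀+mₖ₊₁)/dₖ₊₁⌋:
  k=1: m=42, d=6, a=14
  k=2: m=42, d=1, a=84
d=1 and a=2a₀=84 at k=2, so the next step gives (m, d) = (42, 6) again — its k=1 value — and the period has length 2.

[42; 14, 84]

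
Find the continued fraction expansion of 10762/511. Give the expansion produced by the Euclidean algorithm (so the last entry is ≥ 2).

10762 = 21×511 + 31
511 = 16×31 + 15
31 = 2×15 + 1
15 = 15×1 + 0  (stop)
So 10762/511 = [21; 16, 2, 15].

[21; 16, 2, 15]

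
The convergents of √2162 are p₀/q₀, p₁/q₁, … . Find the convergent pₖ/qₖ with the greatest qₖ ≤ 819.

√2162 = [46; 2, 92, …] (period length 2).
Convergents:
  p_0/q_0 = 46/1
  p_1/q_1 = 93/2
  p_2/q_2 = 8602/185
  p_3/q_3 = 17297/372
  p_4/q_4 = 1599926/34409
q_3 = 372 ≤ 819 < 34409 = q_4, so the answer is 17297/372.

17297/372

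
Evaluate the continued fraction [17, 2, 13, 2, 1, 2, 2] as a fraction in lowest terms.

Fold from the inside: start with 2/1.
  2 + 1/2 = 5/2
  1 + 2/5 = 7/5
  2 + 5/7 = 19/7
  13 + 7/19 = 254/19
  2 + 19/254 = 527/254
  17 + 254/527 = 9213/527

9213/527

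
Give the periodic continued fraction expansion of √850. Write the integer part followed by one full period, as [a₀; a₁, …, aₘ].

[29; 6, 2, 6, 58]

a₀ = ⌊√850⌋ = 29.
With m₀=0, d₀=1 and mₖ₊₁ = dₖaₖ − mₖ, dₖ₊₁ = (n − mₖ₊₁²)/dₖ, aₖ₊₁ = ⌊(a₀+mₖ₊₁)/dₖ₊₁⌋:
  k=1: m=29, d=9, a=6
  k=2: m=25, d=25, a=2
  k=3: m=25, d=9, a=6
  k=4: m=29, d=1, a=58
d=1 and a=2a₀=58 at k=4, so the next step gives (m, d) = (29, 9) again — its k=1 value — and the period has length 4.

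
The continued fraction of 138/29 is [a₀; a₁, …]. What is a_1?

1

138 = 4·29 + 22   →  a_0 = 4
29 = 1·22 + 7   →  a_1 = 1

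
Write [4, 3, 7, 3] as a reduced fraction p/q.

Fold from the inside: start with 3/1.
  7 + 1/3 = 22/3
  3 + 3/22 = 69/22
  4 + 22/69 = 298/69

298/69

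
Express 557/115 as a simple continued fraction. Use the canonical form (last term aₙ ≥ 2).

557 = 4·115 + 97
115 = 1·97 + 18
97 = 5·18 + 7
18 = 2·7 + 4
7 = 1·4 + 3
4 = 1·3 + 1
3 = 3·1 + 0  (stop)
So 557/115 = [4; 1, 5, 2, 1, 1, 3].

[4; 1, 5, 2, 1, 1, 3]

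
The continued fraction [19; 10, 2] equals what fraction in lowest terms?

401/21

Using pₖ = aₖpₖ₋₁ + pₖ₋₂ and qₖ = aₖqₖ₋₁ + qₖ₋₂:
  k=0: a=19, p=19, q=1
  k=1: a=10, p=191, q=10
  k=2: a=2, p=401, q=21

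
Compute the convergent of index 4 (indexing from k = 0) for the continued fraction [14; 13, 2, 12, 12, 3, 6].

Using pₖ = aₖpₖ₋₁ + pₖ₋₂, qₖ = aₖqₖ₋₁ + qₖ₋₂ (with p₋₁=1, p₋₂=0, q₋₁=0, q₋₂=1):
  k=0: a=14, p=14, q=1
  k=1: a=13, p=183, q=13
  k=2: a=2, p=380, q=27
  k=3: a=12, p=4743, q=337
  k=4: a=12, p=57296, q=4071

57296/4071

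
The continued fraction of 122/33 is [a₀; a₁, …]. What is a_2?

122 = 3·33 + 23   →  a_0 = 3
33 = 1·23 + 10   →  a_1 = 1
23 = 2·10 + 3   →  a_2 = 2

2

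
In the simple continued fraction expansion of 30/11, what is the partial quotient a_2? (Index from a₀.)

2

30 = 2·11 + 8   →  a_0 = 2
11 = 1·8 + 3   →  a_1 = 1
8 = 2·3 + 2   →  a_2 = 2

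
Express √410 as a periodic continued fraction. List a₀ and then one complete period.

[20; 4, 40]

a₀ = ⌊√410⌋ = 20.
With m₀=0, d₀=1 and mₖ₊₁ = dₖaₖ − mₖ, dₖ₊₁ = (n − mₖ₊₁²)/dₖ, aₖ₊₁ = ⌊(a₀+mₖ₊₁)/dₖ₊₁⌋:
  k=1: m=20, d=10, a=4
  k=2: m=20, d=1, a=40
d=1 and a=2a₀=40 at k=2, so the next step gives (m, d) = (20, 10) again — its k=1 value — and the period has length 2.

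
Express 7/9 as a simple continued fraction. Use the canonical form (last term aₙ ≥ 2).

[0; 1, 3, 2]

7 = 0*9 + 7
9 = 1*7 + 2
7 = 3*2 + 1
2 = 2*1 + 0  (stop)
So 7/9 = [0; 1, 3, 2].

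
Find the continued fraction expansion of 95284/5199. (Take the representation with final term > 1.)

[18; 3, 18, 3, 3, 9]

95284 = 18×5199 + 1702
5199 = 3×1702 + 93
1702 = 18×93 + 28
93 = 3×28 + 9
28 = 3×9 + 1
9 = 9×1 + 0  (stop)
So 95284/5199 = [18; 3, 18, 3, 3, 9].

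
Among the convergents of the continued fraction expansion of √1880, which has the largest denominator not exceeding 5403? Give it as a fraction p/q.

√1880 = [43; 2, 1, 3, 1, 2, 86, …] (period length 6).
Convergents:
  p_0/q_0 = 43/1
  p_1/q_1 = 87/2
  p_2/q_2 = 130/3
  p_3/q_3 = 477/11
  p_4/q_4 = 607/14
  p_5/q_5 = 1691/39
  p_6/q_6 = 146033/3368
  p_7/q_7 = 293757/6775
q_6 = 3368 ≤ 5403 < 6775 = q_7, so the answer is 146033/3368.

146033/3368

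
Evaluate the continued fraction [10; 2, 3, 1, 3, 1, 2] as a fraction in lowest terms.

Using pₖ = aₖpₖ₋₁ + pₖ₋₂ and qₖ = aₖqₖ₋₁ + qₖ₋₂:
  k=0: a=10, p=10, q=1
  k=1: a=2, p=21, q=2
  k=2: a=3, p=73, q=7
  k=3: a=1, p=94, q=9
  k=4: a=3, p=355, q=34
  k=5: a=1, p=449, q=43
  k=6: a=2, p=1253, q=120

1253/120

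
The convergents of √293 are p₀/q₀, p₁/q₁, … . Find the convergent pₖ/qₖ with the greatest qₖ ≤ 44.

291/17

√293 = [17; 8, 1, 1, 8, 34, …] (period length 5).
Convergents:
  p_0/q_0 = 17/1
  p_1/q_1 = 137/8
  p_2/q_2 = 154/9
  p_3/q_3 = 291/17
  p_4/q_4 = 2482/145
q_3 = 17 ≤ 44 < 145 = q_4, so the answer is 291/17.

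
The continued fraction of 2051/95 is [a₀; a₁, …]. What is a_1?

1

2051 = 21·95 + 56   →  a_0 = 21
95 = 1·56 + 39   →  a_1 = 1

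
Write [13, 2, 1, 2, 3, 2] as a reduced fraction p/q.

Using pₖ = aₖpₖ₋₁ + pₖ₋₂ and qₖ = aₖqₖ₋₁ + qₖ₋₂:
  k=0: a=13, p=13, q=1
  k=1: a=2, p=27, q=2
  k=2: a=1, p=40, q=3
  k=3: a=2, p=107, q=8
  k=4: a=3, p=361, q=27
  k=5: a=2, p=829, q=62

829/62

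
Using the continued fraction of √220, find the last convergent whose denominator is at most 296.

2655/179

√220 = [14; 1, 4, 1, 28, …] (period length 4).
Convergents:
  p_0/q_0 = 14/1
  p_1/q_1 = 15/1
  p_2/q_2 = 74/5
  p_3/q_3 = 89/6
  p_4/q_4 = 2566/173
  p_5/q_5 = 2655/179
  p_6/q_6 = 13186/889
q_5 = 179 ≤ 296 < 889 = q_6, so the answer is 2655/179.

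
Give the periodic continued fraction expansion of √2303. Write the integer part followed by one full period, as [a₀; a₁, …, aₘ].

[47; 1, 94]

a₀ = ⌊√2303⌋ = 47.
With m₀=0, d₀=1 and mₖ₊₁ = dₖaₖ − mₖ, dₖ₊₁ = (n − mₖ₊₁²)/dₖ, aₖ₊₁ = ⌊(a₀+mₖ₊₁)/dₖ₊₁⌋:
  k=1: m=47, d=94, a=1
  k=2: m=47, d=1, a=94
d=1 and a=2a₀=94 at k=2, so the next step gives (m, d) = (47, 94) again — its k=1 value — and the period has length 2.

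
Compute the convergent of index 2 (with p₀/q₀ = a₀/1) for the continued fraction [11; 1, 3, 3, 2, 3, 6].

Using pₖ = aₖpₖ₋₁ + pₖ₋₂, qₖ = aₖqₖ₋₁ + qₖ₋₂ (with p₋₁=1, p₋₂=0, q₋₁=0, q₋₂=1):
  k=0: a=11, p=11, q=1
  k=1: a=1, p=12, q=1
  k=2: a=3, p=47, q=4

47/4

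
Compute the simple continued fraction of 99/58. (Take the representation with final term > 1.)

[1; 1, 2, 2, 2, 3]

99 = 1*58 + 41
58 = 1*41 + 17
41 = 2*17 + 7
17 = 2*7 + 3
7 = 2*3 + 1
3 = 3*1 + 0  (stop)
So 99/58 = [1; 1, 2, 2, 2, 3].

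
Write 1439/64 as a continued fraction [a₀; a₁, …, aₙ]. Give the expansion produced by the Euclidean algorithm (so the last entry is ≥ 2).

[22; 2, 15, 2]

1439 = 22*64 + 31
64 = 2*31 + 2
31 = 15*2 + 1
2 = 2*1 + 0  (stop)
So 1439/64 = [22; 2, 15, 2].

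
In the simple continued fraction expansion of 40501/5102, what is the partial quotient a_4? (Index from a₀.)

40501 = 7·5102 + 4787   →  a_0 = 7
5102 = 1·4787 + 315   →  a_1 = 1
4787 = 15·315 + 62   →  a_2 = 15
315 = 5·62 + 5   →  a_3 = 5
62 = 12·5 + 2   →  a_4 = 12

12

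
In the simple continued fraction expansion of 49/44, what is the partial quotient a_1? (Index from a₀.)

49 = 1·44 + 5   →  a_0 = 1
44 = 8·5 + 4   →  a_1 = 8

8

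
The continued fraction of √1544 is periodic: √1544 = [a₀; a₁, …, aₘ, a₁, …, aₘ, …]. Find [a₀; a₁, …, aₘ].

a₀ = ⌊√1544⌋ = 39.
With m₀=0, d₀=1 and mₖ₊₁ = dₖaₖ − mₖ, dₖ₊₁ = (n − mₖ₊₁²)/dₖ, aₖ₊₁ = ⌊(a₀+mₖ₊₁)/dₖ₊₁⌋:
  k=1: m=39, d=23, a=3
  k=2: m=30, d=28, a=2
  k=3: m=26, d=31, a=2
  k=4: m=36, d=8, a=9
  k=5: m=36, d=31, a=2
  k=6: m=26, d=28, a=2
  k=7: m=30, d=23, a=3
  k=8: m=39, d=1, a=78
d=1 and a=2a₀=78 at k=8, so the next step gives (m, d) = (39, 23) again — its k=1 value — and the period has length 8.

[39; 3, 2, 2, 9, 2, 2, 3, 78]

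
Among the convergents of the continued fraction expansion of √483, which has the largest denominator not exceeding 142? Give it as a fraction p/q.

√483 = [21; 1, 42, …] (period length 2).
Convergents:
  p_0/q_0 = 21/1
  p_1/q_1 = 22/1
  p_2/q_2 = 945/43
  p_3/q_3 = 967/44
  p_4/q_4 = 41559/1891
q_3 = 44 ≤ 142 < 1891 = q_4, so the answer is 967/44.

967/44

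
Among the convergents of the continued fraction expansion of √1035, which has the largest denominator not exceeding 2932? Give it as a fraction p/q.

√1035 = [32; 5, 1, 5, 64, …] (period length 4).
Convergents:
  p_0/q_0 = 32/1
  p_1/q_1 = 161/5
  p_2/q_2 = 193/6
  p_3/q_3 = 1126/35
  p_4/q_4 = 72257/2246
  p_5/q_5 = 362411/11265
q_4 = 2246 ≤ 2932 < 11265 = q_5, so the answer is 72257/2246.

72257/2246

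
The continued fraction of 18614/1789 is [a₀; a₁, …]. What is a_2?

2

18614 = 10·1789 + 724   →  a_0 = 10
1789 = 2·724 + 341   →  a_1 = 2
724 = 2·341 + 42   →  a_2 = 2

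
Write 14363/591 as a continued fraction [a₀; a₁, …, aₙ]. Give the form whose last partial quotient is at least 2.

[24; 3, 3, 3, 5, 1, 2]

14363 = 24·591 + 179
591 = 3·179 + 54
179 = 3·54 + 17
54 = 3·17 + 3
17 = 5·3 + 2
3 = 1·2 + 1
2 = 2·1 + 0  (stop)
So 14363/591 = [24; 3, 3, 3, 5, 1, 2].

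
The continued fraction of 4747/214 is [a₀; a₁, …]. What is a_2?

2

4747 = 22·214 + 39   →  a_0 = 22
214 = 5·39 + 19   →  a_1 = 5
39 = 2·19 + 1   →  a_2 = 2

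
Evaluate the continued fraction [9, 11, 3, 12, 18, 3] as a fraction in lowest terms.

210367/23147

Fold from the inside: start with 3/1.
  18 + 1/3 = 55/3
  12 + 3/55 = 663/55
  3 + 55/663 = 2044/663
  11 + 663/2044 = 23147/2044
  9 + 2044/23147 = 210367/23147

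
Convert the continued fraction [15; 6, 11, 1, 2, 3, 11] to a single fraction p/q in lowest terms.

121997/8045

Using pₖ = aₖpₖ₋₁ + pₖ₋₂ and qₖ = aₖqₖ₋₁ + qₖ₋₂:
  k=0: a=15, p=15, q=1
  k=1: a=6, p=91, q=6
  k=2: a=11, p=1016, q=67
  k=3: a=1, p=1107, q=73
  k=4: a=2, p=3230, q=213
  k=5: a=3, p=10797, q=712
  k=6: a=11, p=121997, q=8045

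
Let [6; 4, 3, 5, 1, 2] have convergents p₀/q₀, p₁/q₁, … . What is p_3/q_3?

430/69

Using pₖ = aₖpₖ₋₁ + pₖ₋₂, qₖ = aₖqₖ₋₁ + qₖ₋₂ (with p₋₁=1, p₋₂=0, q₋₁=0, q₋₂=1):
  k=0: a=6, p=6, q=1
  k=1: a=4, p=25, q=4
  k=2: a=3, p=81, q=13
  k=3: a=5, p=430, q=69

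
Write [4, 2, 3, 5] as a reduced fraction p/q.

Fold from the inside: start with 5/1.
  3 + 1/5 = 16/5
  2 + 5/16 = 37/16
  4 + 16/37 = 164/37

164/37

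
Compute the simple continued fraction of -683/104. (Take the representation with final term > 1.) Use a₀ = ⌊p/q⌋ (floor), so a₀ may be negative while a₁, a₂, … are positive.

-683 = -7·104 + 45
104 = 2·45 + 14
45 = 3·14 + 3
14 = 4·3 + 2
3 = 1·2 + 1
2 = 2·1 + 0  (stop)
So -683/104 = [-7; 2, 3, 4, 1, 2].

[-7; 2, 3, 4, 1, 2]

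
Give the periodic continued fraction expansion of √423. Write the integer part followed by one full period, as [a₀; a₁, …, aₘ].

[20; 1, 1, 3, 4, 3, 1, 1, 40]

a₀ = ⌊√423⌋ = 20.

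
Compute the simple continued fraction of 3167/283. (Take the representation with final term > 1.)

[11; 5, 4, 6, 2]

3167 = 11×283 + 54
283 = 5×54 + 13
54 = 4×13 + 2
13 = 6×2 + 1
2 = 2×1 + 0  (stop)
So 3167/283 = [11; 5, 4, 6, 2].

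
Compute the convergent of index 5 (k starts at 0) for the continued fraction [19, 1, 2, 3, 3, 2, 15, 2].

1497/76

Using pₖ = aₖpₖ₋₁ + pₖ₋₂, qₖ = aₖqₖ₋₁ + qₖ₋₂ (with p₋₁=1, p₋₂=0, q₋₁=0, q₋₂=1):
  k=0: a=19, p=19, q=1
  k=1: a=1, p=20, q=1
  k=2: a=2, p=59, q=3
  k=3: a=3, p=197, q=10
  k=4: a=3, p=650, q=33
  k=5: a=2, p=1497, q=76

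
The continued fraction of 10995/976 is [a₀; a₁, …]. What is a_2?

10995 = 11·976 + 259   →  a_0 = 11
976 = 3·259 + 199   →  a_1 = 3
259 = 1·199 + 60   →  a_2 = 1

1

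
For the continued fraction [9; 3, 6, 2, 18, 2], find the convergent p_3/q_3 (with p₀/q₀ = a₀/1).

Using pₖ = aₖpₖ₋₁ + pₖ₋₂, qₖ = aₖqₖ₋₁ + qₖ₋₂ (with p₋₁=1, p₋₂=0, q₋₁=0, q₋₂=1):
  k=0: a=9, p=9, q=1
  k=1: a=3, p=28, q=3
  k=2: a=6, p=177, q=19
  k=3: a=2, p=382, q=41

382/41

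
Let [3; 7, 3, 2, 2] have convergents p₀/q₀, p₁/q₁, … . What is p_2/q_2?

69/22

Using pₖ = aₖpₖ₋₁ + pₖ₋₂, qₖ = aₖqₖ₋₁ + qₖ₋₂ (with p₋₁=1, p₋₂=0, q₋₁=0, q₋₂=1):
  k=0: a=3, p=3, q=1
  k=1: a=7, p=22, q=7
  k=2: a=3, p=69, q=22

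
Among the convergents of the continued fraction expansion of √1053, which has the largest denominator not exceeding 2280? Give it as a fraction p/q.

41828/1289

√1053 = [32; 2, 4, 2, 64, …] (period length 4).
Convergents:
  p_0/q_0 = 32/1
  p_1/q_1 = 65/2
  p_2/q_2 = 292/9
  p_3/q_3 = 649/20
  p_4/q_4 = 41828/1289
  p_5/q_5 = 84305/2598
q_4 = 1289 ≤ 2280 < 2598 = q_5, so the answer is 41828/1289.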